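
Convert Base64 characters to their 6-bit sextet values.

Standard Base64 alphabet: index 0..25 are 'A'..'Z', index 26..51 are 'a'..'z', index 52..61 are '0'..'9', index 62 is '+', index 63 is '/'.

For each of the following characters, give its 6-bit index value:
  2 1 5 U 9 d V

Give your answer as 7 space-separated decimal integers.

'2': 0..9 range, 52 + ord('2') − ord('0') = 54
'1': 0..9 range, 52 + ord('1') − ord('0') = 53
'5': 0..9 range, 52 + ord('5') − ord('0') = 57
'U': A..Z range, ord('U') − ord('A') = 20
'9': 0..9 range, 52 + ord('9') − ord('0') = 61
'd': a..z range, 26 + ord('d') − ord('a') = 29
'V': A..Z range, ord('V') − ord('A') = 21

Answer: 54 53 57 20 61 29 21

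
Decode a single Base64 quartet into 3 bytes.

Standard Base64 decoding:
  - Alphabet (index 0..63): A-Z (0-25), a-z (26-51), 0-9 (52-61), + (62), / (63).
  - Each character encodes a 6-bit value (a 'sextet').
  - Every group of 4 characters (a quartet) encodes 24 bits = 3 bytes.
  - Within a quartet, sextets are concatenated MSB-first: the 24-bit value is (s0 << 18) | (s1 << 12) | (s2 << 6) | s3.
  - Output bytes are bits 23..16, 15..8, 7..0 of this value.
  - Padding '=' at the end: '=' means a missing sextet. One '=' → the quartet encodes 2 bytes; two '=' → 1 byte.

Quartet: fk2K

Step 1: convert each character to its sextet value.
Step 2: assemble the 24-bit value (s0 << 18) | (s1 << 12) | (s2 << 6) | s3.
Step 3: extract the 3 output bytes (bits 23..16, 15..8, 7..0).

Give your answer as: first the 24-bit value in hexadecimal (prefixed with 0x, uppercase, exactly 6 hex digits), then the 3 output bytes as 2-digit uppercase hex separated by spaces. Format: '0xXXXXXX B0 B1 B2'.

Answer: 0x7E4D8A 7E 4D 8A

Derivation:
Sextets: f=31, k=36, 2=54, K=10
24-bit: (31<<18) | (36<<12) | (54<<6) | 10
      = 0x7C0000 | 0x024000 | 0x000D80 | 0x00000A
      = 0x7E4D8A
Bytes: (v>>16)&0xFF=7E, (v>>8)&0xFF=4D, v&0xFF=8A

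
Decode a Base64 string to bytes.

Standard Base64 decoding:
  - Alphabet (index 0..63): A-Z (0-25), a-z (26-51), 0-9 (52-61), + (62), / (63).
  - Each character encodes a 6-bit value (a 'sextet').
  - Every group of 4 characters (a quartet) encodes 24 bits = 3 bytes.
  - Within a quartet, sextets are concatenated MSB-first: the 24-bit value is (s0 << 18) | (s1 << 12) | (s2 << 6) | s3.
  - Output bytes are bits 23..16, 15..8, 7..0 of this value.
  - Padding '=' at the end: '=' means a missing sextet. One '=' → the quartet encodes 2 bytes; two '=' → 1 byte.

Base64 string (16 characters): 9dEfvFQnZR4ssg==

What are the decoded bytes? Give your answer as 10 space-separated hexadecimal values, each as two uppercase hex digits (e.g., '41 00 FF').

Answer: F5 D1 1F BC 54 27 65 1E 2C B2

Derivation:
After char 0 ('9'=61): chars_in_quartet=1 acc=0x3D bytes_emitted=0
After char 1 ('d'=29): chars_in_quartet=2 acc=0xF5D bytes_emitted=0
After char 2 ('E'=4): chars_in_quartet=3 acc=0x3D744 bytes_emitted=0
After char 3 ('f'=31): chars_in_quartet=4 acc=0xF5D11F -> emit F5 D1 1F, reset; bytes_emitted=3
After char 4 ('v'=47): chars_in_quartet=1 acc=0x2F bytes_emitted=3
After char 5 ('F'=5): chars_in_quartet=2 acc=0xBC5 bytes_emitted=3
After char 6 ('Q'=16): chars_in_quartet=3 acc=0x2F150 bytes_emitted=3
After char 7 ('n'=39): chars_in_quartet=4 acc=0xBC5427 -> emit BC 54 27, reset; bytes_emitted=6
After char 8 ('Z'=25): chars_in_quartet=1 acc=0x19 bytes_emitted=6
After char 9 ('R'=17): chars_in_quartet=2 acc=0x651 bytes_emitted=6
After char 10 ('4'=56): chars_in_quartet=3 acc=0x19478 bytes_emitted=6
After char 11 ('s'=44): chars_in_quartet=4 acc=0x651E2C -> emit 65 1E 2C, reset; bytes_emitted=9
After char 12 ('s'=44): chars_in_quartet=1 acc=0x2C bytes_emitted=9
After char 13 ('g'=32): chars_in_quartet=2 acc=0xB20 bytes_emitted=9
Padding '==': partial quartet acc=0xB20 -> emit B2; bytes_emitted=10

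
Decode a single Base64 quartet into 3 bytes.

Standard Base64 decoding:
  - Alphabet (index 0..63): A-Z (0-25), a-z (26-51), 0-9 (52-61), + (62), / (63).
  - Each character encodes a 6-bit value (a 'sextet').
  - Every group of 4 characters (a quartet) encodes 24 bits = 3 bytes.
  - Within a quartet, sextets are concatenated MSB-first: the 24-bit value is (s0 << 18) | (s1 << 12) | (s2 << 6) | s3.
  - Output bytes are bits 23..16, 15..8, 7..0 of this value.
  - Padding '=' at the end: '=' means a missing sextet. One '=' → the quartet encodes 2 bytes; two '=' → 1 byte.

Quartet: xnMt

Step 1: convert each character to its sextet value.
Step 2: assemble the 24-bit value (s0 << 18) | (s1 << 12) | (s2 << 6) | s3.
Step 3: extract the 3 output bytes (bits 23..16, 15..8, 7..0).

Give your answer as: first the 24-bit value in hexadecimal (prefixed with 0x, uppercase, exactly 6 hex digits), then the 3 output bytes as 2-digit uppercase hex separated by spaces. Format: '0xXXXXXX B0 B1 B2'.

Answer: 0xC6732D C6 73 2D

Derivation:
Sextets: x=49, n=39, M=12, t=45
24-bit: (49<<18) | (39<<12) | (12<<6) | 45
      = 0xC40000 | 0x027000 | 0x000300 | 0x00002D
      = 0xC6732D
Bytes: (v>>16)&0xFF=C6, (v>>8)&0xFF=73, v&0xFF=2D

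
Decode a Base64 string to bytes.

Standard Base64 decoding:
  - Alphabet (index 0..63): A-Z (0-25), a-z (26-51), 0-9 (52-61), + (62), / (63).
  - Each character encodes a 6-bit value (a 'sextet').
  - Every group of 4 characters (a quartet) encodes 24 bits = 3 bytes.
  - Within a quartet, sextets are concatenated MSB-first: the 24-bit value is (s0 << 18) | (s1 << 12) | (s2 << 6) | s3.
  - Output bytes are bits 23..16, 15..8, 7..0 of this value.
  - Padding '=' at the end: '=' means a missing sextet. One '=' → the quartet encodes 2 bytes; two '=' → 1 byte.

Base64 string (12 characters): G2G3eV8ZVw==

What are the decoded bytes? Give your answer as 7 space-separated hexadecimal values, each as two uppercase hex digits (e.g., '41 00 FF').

After char 0 ('G'=6): chars_in_quartet=1 acc=0x6 bytes_emitted=0
After char 1 ('2'=54): chars_in_quartet=2 acc=0x1B6 bytes_emitted=0
After char 2 ('G'=6): chars_in_quartet=3 acc=0x6D86 bytes_emitted=0
After char 3 ('3'=55): chars_in_quartet=4 acc=0x1B61B7 -> emit 1B 61 B7, reset; bytes_emitted=3
After char 4 ('e'=30): chars_in_quartet=1 acc=0x1E bytes_emitted=3
After char 5 ('V'=21): chars_in_quartet=2 acc=0x795 bytes_emitted=3
After char 6 ('8'=60): chars_in_quartet=3 acc=0x1E57C bytes_emitted=3
After char 7 ('Z'=25): chars_in_quartet=4 acc=0x795F19 -> emit 79 5F 19, reset; bytes_emitted=6
After char 8 ('V'=21): chars_in_quartet=1 acc=0x15 bytes_emitted=6
After char 9 ('w'=48): chars_in_quartet=2 acc=0x570 bytes_emitted=6
Padding '==': partial quartet acc=0x570 -> emit 57; bytes_emitted=7

Answer: 1B 61 B7 79 5F 19 57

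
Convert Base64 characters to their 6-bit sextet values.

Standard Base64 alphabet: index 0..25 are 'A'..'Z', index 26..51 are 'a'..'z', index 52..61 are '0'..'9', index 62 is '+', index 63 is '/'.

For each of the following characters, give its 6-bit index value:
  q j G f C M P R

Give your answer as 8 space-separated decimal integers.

Answer: 42 35 6 31 2 12 15 17

Derivation:
'q': a..z range, 26 + ord('q') − ord('a') = 42
'j': a..z range, 26 + ord('j') − ord('a') = 35
'G': A..Z range, ord('G') − ord('A') = 6
'f': a..z range, 26 + ord('f') − ord('a') = 31
'C': A..Z range, ord('C') − ord('A') = 2
'M': A..Z range, ord('M') − ord('A') = 12
'P': A..Z range, ord('P') − ord('A') = 15
'R': A..Z range, ord('R') − ord('A') = 17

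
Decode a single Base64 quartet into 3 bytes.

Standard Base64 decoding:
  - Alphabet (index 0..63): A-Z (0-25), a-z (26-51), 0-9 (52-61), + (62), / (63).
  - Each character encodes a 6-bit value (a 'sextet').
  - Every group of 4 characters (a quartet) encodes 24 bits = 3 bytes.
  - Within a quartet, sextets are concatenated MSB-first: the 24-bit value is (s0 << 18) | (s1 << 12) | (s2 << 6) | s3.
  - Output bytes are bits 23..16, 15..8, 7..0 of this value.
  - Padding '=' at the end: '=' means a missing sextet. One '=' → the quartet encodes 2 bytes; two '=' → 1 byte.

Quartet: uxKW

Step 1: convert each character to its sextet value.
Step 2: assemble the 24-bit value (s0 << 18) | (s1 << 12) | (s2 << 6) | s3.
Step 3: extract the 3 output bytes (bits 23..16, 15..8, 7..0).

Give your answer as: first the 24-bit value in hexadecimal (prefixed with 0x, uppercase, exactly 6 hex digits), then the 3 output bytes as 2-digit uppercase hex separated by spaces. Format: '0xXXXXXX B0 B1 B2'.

Sextets: u=46, x=49, K=10, W=22
24-bit: (46<<18) | (49<<12) | (10<<6) | 22
      = 0xB80000 | 0x031000 | 0x000280 | 0x000016
      = 0xBB1296
Bytes: (v>>16)&0xFF=BB, (v>>8)&0xFF=12, v&0xFF=96

Answer: 0xBB1296 BB 12 96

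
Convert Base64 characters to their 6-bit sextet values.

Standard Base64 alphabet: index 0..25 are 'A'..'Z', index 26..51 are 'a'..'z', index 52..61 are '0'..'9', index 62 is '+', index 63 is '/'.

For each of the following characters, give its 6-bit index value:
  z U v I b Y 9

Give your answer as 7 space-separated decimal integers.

'z': a..z range, 26 + ord('z') − ord('a') = 51
'U': A..Z range, ord('U') − ord('A') = 20
'v': a..z range, 26 + ord('v') − ord('a') = 47
'I': A..Z range, ord('I') − ord('A') = 8
'b': a..z range, 26 + ord('b') − ord('a') = 27
'Y': A..Z range, ord('Y') − ord('A') = 24
'9': 0..9 range, 52 + ord('9') − ord('0') = 61

Answer: 51 20 47 8 27 24 61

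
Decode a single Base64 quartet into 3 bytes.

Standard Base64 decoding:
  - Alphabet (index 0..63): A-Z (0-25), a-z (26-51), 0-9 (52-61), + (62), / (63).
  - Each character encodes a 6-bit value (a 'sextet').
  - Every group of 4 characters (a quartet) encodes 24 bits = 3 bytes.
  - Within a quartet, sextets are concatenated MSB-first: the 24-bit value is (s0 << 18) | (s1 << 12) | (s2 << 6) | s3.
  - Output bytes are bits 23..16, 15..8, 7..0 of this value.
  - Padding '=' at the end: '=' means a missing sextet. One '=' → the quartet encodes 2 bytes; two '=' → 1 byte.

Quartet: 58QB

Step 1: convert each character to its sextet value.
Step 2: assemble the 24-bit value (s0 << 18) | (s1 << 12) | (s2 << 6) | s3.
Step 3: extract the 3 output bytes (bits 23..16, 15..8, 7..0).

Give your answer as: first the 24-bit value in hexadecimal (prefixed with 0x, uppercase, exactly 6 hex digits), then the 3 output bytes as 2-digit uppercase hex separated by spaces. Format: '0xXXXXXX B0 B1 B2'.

Answer: 0xE7C401 E7 C4 01

Derivation:
Sextets: 5=57, 8=60, Q=16, B=1
24-bit: (57<<18) | (60<<12) | (16<<6) | 1
      = 0xE40000 | 0x03C000 | 0x000400 | 0x000001
      = 0xE7C401
Bytes: (v>>16)&0xFF=E7, (v>>8)&0xFF=C4, v&0xFF=01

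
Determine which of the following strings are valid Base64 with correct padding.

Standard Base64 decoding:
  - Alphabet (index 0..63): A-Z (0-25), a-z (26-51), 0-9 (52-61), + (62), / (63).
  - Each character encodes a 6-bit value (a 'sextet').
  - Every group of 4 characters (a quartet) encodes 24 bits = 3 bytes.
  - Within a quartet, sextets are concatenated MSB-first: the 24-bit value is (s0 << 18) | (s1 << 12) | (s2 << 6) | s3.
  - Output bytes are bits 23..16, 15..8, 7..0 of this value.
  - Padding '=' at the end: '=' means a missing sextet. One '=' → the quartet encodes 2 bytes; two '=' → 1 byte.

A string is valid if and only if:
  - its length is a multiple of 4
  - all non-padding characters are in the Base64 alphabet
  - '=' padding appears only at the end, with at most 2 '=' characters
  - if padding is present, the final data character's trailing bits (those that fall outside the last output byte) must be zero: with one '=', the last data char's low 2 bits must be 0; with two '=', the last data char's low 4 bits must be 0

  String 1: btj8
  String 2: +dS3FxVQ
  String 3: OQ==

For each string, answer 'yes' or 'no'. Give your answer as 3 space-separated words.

String 1: 'btj8' → valid
String 2: '+dS3FxVQ' → valid
String 3: 'OQ==' → valid

Answer: yes yes yes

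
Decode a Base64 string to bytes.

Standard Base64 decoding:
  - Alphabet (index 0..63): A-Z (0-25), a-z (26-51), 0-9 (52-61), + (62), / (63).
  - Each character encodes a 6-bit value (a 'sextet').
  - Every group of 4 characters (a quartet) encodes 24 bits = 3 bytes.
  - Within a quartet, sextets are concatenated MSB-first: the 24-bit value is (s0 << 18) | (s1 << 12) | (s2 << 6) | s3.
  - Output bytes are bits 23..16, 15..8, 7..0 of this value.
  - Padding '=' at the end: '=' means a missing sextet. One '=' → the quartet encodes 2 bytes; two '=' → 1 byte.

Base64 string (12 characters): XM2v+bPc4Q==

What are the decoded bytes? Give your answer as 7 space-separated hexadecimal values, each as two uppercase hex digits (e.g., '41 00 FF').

Answer: 5C CD AF F9 B3 DC E1

Derivation:
After char 0 ('X'=23): chars_in_quartet=1 acc=0x17 bytes_emitted=0
After char 1 ('M'=12): chars_in_quartet=2 acc=0x5CC bytes_emitted=0
After char 2 ('2'=54): chars_in_quartet=3 acc=0x17336 bytes_emitted=0
After char 3 ('v'=47): chars_in_quartet=4 acc=0x5CCDAF -> emit 5C CD AF, reset; bytes_emitted=3
After char 4 ('+'=62): chars_in_quartet=1 acc=0x3E bytes_emitted=3
After char 5 ('b'=27): chars_in_quartet=2 acc=0xF9B bytes_emitted=3
After char 6 ('P'=15): chars_in_quartet=3 acc=0x3E6CF bytes_emitted=3
After char 7 ('c'=28): chars_in_quartet=4 acc=0xF9B3DC -> emit F9 B3 DC, reset; bytes_emitted=6
After char 8 ('4'=56): chars_in_quartet=1 acc=0x38 bytes_emitted=6
After char 9 ('Q'=16): chars_in_quartet=2 acc=0xE10 bytes_emitted=6
Padding '==': partial quartet acc=0xE10 -> emit E1; bytes_emitted=7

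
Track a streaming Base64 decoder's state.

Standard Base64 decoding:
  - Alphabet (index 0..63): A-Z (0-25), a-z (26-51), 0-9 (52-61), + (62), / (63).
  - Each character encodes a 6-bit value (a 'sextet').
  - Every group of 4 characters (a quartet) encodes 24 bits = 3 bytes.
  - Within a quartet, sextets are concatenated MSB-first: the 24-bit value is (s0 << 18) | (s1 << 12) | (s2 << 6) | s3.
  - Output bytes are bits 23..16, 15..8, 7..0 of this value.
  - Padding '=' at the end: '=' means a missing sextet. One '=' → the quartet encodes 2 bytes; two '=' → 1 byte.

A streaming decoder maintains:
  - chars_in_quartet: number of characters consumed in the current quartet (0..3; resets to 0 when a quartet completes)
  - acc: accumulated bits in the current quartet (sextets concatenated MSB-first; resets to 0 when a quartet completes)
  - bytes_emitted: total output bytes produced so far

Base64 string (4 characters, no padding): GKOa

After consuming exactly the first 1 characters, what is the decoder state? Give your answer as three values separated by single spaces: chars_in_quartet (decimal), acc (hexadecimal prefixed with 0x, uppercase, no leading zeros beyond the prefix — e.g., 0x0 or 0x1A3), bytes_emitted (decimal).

After char 0 ('G'=6): chars_in_quartet=1 acc=0x6 bytes_emitted=0

Answer: 1 0x6 0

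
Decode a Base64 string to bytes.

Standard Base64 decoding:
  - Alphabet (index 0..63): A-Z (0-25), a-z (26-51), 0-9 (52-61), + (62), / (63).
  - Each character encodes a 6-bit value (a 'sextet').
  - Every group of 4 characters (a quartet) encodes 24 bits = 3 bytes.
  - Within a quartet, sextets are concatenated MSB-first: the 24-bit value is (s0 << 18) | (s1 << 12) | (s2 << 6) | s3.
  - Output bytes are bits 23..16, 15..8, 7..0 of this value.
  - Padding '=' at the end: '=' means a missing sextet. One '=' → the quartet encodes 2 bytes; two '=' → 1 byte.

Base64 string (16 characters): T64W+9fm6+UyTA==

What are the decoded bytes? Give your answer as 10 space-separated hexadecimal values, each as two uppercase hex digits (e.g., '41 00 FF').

Answer: 4F AE 16 FB D7 E6 EB E5 32 4C

Derivation:
After char 0 ('T'=19): chars_in_quartet=1 acc=0x13 bytes_emitted=0
After char 1 ('6'=58): chars_in_quartet=2 acc=0x4FA bytes_emitted=0
After char 2 ('4'=56): chars_in_quartet=3 acc=0x13EB8 bytes_emitted=0
After char 3 ('W'=22): chars_in_quartet=4 acc=0x4FAE16 -> emit 4F AE 16, reset; bytes_emitted=3
After char 4 ('+'=62): chars_in_quartet=1 acc=0x3E bytes_emitted=3
After char 5 ('9'=61): chars_in_quartet=2 acc=0xFBD bytes_emitted=3
After char 6 ('f'=31): chars_in_quartet=3 acc=0x3EF5F bytes_emitted=3
After char 7 ('m'=38): chars_in_quartet=4 acc=0xFBD7E6 -> emit FB D7 E6, reset; bytes_emitted=6
After char 8 ('6'=58): chars_in_quartet=1 acc=0x3A bytes_emitted=6
After char 9 ('+'=62): chars_in_quartet=2 acc=0xEBE bytes_emitted=6
After char 10 ('U'=20): chars_in_quartet=3 acc=0x3AF94 bytes_emitted=6
After char 11 ('y'=50): chars_in_quartet=4 acc=0xEBE532 -> emit EB E5 32, reset; bytes_emitted=9
After char 12 ('T'=19): chars_in_quartet=1 acc=0x13 bytes_emitted=9
After char 13 ('A'=0): chars_in_quartet=2 acc=0x4C0 bytes_emitted=9
Padding '==': partial quartet acc=0x4C0 -> emit 4C; bytes_emitted=10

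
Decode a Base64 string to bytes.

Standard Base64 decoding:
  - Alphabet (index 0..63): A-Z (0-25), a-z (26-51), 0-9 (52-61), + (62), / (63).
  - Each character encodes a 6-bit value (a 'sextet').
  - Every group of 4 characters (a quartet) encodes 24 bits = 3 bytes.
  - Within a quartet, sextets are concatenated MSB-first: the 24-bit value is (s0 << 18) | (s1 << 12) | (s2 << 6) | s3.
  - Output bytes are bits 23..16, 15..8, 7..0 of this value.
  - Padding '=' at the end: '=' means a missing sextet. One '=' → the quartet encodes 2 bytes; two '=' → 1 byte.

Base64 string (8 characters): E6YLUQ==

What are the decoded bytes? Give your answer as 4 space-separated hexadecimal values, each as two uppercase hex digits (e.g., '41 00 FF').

After char 0 ('E'=4): chars_in_quartet=1 acc=0x4 bytes_emitted=0
After char 1 ('6'=58): chars_in_quartet=2 acc=0x13A bytes_emitted=0
After char 2 ('Y'=24): chars_in_quartet=3 acc=0x4E98 bytes_emitted=0
After char 3 ('L'=11): chars_in_quartet=4 acc=0x13A60B -> emit 13 A6 0B, reset; bytes_emitted=3
After char 4 ('U'=20): chars_in_quartet=1 acc=0x14 bytes_emitted=3
After char 5 ('Q'=16): chars_in_quartet=2 acc=0x510 bytes_emitted=3
Padding '==': partial quartet acc=0x510 -> emit 51; bytes_emitted=4

Answer: 13 A6 0B 51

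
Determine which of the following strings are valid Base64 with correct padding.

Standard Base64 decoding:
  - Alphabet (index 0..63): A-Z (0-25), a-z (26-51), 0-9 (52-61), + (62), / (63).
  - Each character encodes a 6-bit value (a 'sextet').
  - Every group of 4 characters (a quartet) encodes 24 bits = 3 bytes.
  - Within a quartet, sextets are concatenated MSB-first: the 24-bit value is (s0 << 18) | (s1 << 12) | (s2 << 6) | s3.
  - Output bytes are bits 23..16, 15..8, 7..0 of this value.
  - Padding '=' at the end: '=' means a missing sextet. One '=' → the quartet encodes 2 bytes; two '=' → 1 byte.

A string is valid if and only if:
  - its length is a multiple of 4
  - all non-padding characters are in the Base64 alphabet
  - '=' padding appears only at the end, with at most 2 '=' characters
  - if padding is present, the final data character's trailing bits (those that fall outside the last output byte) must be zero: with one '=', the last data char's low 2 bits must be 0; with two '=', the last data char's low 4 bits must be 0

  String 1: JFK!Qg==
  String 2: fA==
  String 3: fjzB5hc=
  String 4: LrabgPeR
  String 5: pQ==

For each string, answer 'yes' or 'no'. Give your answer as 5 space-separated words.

String 1: 'JFK!Qg==' → invalid (bad char(s): ['!'])
String 2: 'fA==' → valid
String 3: 'fjzB5hc=' → valid
String 4: 'LrabgPeR' → valid
String 5: 'pQ==' → valid

Answer: no yes yes yes yes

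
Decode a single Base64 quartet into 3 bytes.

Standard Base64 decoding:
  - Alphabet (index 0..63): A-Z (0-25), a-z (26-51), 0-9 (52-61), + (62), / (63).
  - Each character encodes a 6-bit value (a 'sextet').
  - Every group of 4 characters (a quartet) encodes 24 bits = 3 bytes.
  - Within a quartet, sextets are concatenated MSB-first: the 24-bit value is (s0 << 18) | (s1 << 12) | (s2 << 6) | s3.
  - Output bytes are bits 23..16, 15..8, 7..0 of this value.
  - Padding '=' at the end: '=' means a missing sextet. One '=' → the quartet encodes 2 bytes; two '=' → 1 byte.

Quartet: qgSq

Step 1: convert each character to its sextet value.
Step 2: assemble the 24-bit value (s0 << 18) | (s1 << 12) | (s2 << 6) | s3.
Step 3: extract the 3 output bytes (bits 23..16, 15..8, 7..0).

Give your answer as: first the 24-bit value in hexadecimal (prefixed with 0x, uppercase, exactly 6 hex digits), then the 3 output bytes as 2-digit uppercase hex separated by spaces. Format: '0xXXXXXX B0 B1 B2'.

Sextets: q=42, g=32, S=18, q=42
24-bit: (42<<18) | (32<<12) | (18<<6) | 42
      = 0xA80000 | 0x020000 | 0x000480 | 0x00002A
      = 0xAA04AA
Bytes: (v>>16)&0xFF=AA, (v>>8)&0xFF=04, v&0xFF=AA

Answer: 0xAA04AA AA 04 AA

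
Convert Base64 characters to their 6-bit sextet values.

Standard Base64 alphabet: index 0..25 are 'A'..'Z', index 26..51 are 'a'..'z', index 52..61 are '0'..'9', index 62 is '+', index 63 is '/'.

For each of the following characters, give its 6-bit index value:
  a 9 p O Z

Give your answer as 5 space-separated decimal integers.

'a': a..z range, 26 + ord('a') − ord('a') = 26
'9': 0..9 range, 52 + ord('9') − ord('0') = 61
'p': a..z range, 26 + ord('p') − ord('a') = 41
'O': A..Z range, ord('O') − ord('A') = 14
'Z': A..Z range, ord('Z') − ord('A') = 25

Answer: 26 61 41 14 25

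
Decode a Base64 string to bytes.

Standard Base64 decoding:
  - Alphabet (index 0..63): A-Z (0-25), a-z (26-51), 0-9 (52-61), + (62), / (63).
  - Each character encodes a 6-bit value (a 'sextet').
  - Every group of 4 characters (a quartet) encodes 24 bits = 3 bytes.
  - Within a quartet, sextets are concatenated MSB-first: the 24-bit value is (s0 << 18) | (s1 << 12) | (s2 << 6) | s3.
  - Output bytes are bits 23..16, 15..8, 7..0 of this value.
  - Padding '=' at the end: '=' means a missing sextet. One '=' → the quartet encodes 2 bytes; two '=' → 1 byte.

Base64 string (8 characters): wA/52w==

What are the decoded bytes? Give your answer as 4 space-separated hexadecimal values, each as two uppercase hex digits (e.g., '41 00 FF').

Answer: C0 0F F9 DB

Derivation:
After char 0 ('w'=48): chars_in_quartet=1 acc=0x30 bytes_emitted=0
After char 1 ('A'=0): chars_in_quartet=2 acc=0xC00 bytes_emitted=0
After char 2 ('/'=63): chars_in_quartet=3 acc=0x3003F bytes_emitted=0
After char 3 ('5'=57): chars_in_quartet=4 acc=0xC00FF9 -> emit C0 0F F9, reset; bytes_emitted=3
After char 4 ('2'=54): chars_in_quartet=1 acc=0x36 bytes_emitted=3
After char 5 ('w'=48): chars_in_quartet=2 acc=0xDB0 bytes_emitted=3
Padding '==': partial quartet acc=0xDB0 -> emit DB; bytes_emitted=4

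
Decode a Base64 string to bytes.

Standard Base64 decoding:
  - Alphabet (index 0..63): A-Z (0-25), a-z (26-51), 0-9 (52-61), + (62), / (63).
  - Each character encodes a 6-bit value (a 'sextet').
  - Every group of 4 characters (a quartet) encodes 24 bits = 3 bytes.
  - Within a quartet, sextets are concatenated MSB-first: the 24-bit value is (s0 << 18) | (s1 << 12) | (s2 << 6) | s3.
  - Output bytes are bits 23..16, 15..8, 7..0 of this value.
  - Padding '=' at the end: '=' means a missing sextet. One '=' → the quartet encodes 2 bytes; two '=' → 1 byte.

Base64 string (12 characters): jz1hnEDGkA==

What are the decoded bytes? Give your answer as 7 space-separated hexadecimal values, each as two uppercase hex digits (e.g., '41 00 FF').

After char 0 ('j'=35): chars_in_quartet=1 acc=0x23 bytes_emitted=0
After char 1 ('z'=51): chars_in_quartet=2 acc=0x8F3 bytes_emitted=0
After char 2 ('1'=53): chars_in_quartet=3 acc=0x23CF5 bytes_emitted=0
After char 3 ('h'=33): chars_in_quartet=4 acc=0x8F3D61 -> emit 8F 3D 61, reset; bytes_emitted=3
After char 4 ('n'=39): chars_in_quartet=1 acc=0x27 bytes_emitted=3
After char 5 ('E'=4): chars_in_quartet=2 acc=0x9C4 bytes_emitted=3
After char 6 ('D'=3): chars_in_quartet=3 acc=0x27103 bytes_emitted=3
After char 7 ('G'=6): chars_in_quartet=4 acc=0x9C40C6 -> emit 9C 40 C6, reset; bytes_emitted=6
After char 8 ('k'=36): chars_in_quartet=1 acc=0x24 bytes_emitted=6
After char 9 ('A'=0): chars_in_quartet=2 acc=0x900 bytes_emitted=6
Padding '==': partial quartet acc=0x900 -> emit 90; bytes_emitted=7

Answer: 8F 3D 61 9C 40 C6 90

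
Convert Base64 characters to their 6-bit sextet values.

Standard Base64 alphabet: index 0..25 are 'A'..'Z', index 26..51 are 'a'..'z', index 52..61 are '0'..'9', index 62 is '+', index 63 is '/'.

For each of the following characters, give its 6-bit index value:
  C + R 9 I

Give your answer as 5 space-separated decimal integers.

'C': A..Z range, ord('C') − ord('A') = 2
'+': index 62
'R': A..Z range, ord('R') − ord('A') = 17
'9': 0..9 range, 52 + ord('9') − ord('0') = 61
'I': A..Z range, ord('I') − ord('A') = 8

Answer: 2 62 17 61 8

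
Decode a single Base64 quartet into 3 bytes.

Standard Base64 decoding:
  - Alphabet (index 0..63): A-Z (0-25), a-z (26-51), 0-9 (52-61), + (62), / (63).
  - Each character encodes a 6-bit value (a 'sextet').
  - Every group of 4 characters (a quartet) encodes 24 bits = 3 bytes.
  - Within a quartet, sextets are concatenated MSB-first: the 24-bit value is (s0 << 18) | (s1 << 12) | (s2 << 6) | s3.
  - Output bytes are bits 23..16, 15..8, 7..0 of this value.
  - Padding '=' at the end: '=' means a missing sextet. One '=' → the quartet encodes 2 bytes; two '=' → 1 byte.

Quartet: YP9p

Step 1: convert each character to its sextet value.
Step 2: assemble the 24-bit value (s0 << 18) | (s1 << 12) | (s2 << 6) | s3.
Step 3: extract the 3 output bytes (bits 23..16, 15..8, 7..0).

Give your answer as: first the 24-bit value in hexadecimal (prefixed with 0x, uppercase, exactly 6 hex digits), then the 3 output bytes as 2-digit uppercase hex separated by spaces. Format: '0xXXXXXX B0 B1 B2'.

Answer: 0x60FF69 60 FF 69

Derivation:
Sextets: Y=24, P=15, 9=61, p=41
24-bit: (24<<18) | (15<<12) | (61<<6) | 41
      = 0x600000 | 0x00F000 | 0x000F40 | 0x000029
      = 0x60FF69
Bytes: (v>>16)&0xFF=60, (v>>8)&0xFF=FF, v&0xFF=69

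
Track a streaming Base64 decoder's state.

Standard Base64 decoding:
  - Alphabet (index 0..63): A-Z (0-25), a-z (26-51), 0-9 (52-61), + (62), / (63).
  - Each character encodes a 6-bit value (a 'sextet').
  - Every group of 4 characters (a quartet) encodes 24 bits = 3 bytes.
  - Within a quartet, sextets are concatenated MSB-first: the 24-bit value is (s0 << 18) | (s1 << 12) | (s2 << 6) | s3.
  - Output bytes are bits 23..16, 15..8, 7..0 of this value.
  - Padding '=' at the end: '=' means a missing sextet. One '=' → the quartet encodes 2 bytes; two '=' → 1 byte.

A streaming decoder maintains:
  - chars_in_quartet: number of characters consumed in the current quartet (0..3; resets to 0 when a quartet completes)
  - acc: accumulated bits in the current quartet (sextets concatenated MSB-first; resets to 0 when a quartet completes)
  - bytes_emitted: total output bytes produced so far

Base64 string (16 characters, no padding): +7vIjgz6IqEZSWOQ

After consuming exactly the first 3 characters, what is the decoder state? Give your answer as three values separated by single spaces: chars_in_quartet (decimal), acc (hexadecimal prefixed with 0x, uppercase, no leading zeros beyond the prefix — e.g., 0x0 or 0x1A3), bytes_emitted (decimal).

Answer: 3 0x3EEEF 0

Derivation:
After char 0 ('+'=62): chars_in_quartet=1 acc=0x3E bytes_emitted=0
After char 1 ('7'=59): chars_in_quartet=2 acc=0xFBB bytes_emitted=0
After char 2 ('v'=47): chars_in_quartet=3 acc=0x3EEEF bytes_emitted=0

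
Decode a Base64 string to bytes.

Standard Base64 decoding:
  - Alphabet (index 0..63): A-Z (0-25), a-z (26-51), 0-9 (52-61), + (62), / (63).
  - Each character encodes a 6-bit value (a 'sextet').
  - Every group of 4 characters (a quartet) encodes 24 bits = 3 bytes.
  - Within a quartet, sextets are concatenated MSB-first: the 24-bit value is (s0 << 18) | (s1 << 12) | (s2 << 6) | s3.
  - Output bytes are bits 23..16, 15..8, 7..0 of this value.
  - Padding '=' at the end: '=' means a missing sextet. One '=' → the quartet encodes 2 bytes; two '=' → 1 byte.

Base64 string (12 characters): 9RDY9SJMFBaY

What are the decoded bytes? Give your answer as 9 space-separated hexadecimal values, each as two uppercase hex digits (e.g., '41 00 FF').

After char 0 ('9'=61): chars_in_quartet=1 acc=0x3D bytes_emitted=0
After char 1 ('R'=17): chars_in_quartet=2 acc=0xF51 bytes_emitted=0
After char 2 ('D'=3): chars_in_quartet=3 acc=0x3D443 bytes_emitted=0
After char 3 ('Y'=24): chars_in_quartet=4 acc=0xF510D8 -> emit F5 10 D8, reset; bytes_emitted=3
After char 4 ('9'=61): chars_in_quartet=1 acc=0x3D bytes_emitted=3
After char 5 ('S'=18): chars_in_quartet=2 acc=0xF52 bytes_emitted=3
After char 6 ('J'=9): chars_in_quartet=3 acc=0x3D489 bytes_emitted=3
After char 7 ('M'=12): chars_in_quartet=4 acc=0xF5224C -> emit F5 22 4C, reset; bytes_emitted=6
After char 8 ('F'=5): chars_in_quartet=1 acc=0x5 bytes_emitted=6
After char 9 ('B'=1): chars_in_quartet=2 acc=0x141 bytes_emitted=6
After char 10 ('a'=26): chars_in_quartet=3 acc=0x505A bytes_emitted=6
After char 11 ('Y'=24): chars_in_quartet=4 acc=0x141698 -> emit 14 16 98, reset; bytes_emitted=9

Answer: F5 10 D8 F5 22 4C 14 16 98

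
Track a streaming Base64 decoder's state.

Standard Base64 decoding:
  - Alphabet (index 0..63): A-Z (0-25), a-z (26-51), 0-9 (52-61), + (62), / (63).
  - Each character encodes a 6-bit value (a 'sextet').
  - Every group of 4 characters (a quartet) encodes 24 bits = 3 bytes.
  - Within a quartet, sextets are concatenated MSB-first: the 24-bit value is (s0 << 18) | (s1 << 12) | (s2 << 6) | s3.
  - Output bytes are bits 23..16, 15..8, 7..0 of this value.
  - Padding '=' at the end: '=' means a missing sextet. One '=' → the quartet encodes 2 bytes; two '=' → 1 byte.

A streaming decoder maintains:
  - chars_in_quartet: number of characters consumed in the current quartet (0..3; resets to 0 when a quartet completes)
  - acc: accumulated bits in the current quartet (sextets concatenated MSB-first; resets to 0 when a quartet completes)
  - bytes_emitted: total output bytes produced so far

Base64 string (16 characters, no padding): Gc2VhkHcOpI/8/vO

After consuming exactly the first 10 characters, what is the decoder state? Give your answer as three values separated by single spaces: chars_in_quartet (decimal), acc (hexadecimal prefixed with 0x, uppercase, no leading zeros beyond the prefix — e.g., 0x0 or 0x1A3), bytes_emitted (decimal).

Answer: 2 0x3A9 6

Derivation:
After char 0 ('G'=6): chars_in_quartet=1 acc=0x6 bytes_emitted=0
After char 1 ('c'=28): chars_in_quartet=2 acc=0x19C bytes_emitted=0
After char 2 ('2'=54): chars_in_quartet=3 acc=0x6736 bytes_emitted=0
After char 3 ('V'=21): chars_in_quartet=4 acc=0x19CD95 -> emit 19 CD 95, reset; bytes_emitted=3
After char 4 ('h'=33): chars_in_quartet=1 acc=0x21 bytes_emitted=3
After char 5 ('k'=36): chars_in_quartet=2 acc=0x864 bytes_emitted=3
After char 6 ('H'=7): chars_in_quartet=3 acc=0x21907 bytes_emitted=3
After char 7 ('c'=28): chars_in_quartet=4 acc=0x8641DC -> emit 86 41 DC, reset; bytes_emitted=6
After char 8 ('O'=14): chars_in_quartet=1 acc=0xE bytes_emitted=6
After char 9 ('p'=41): chars_in_quartet=2 acc=0x3A9 bytes_emitted=6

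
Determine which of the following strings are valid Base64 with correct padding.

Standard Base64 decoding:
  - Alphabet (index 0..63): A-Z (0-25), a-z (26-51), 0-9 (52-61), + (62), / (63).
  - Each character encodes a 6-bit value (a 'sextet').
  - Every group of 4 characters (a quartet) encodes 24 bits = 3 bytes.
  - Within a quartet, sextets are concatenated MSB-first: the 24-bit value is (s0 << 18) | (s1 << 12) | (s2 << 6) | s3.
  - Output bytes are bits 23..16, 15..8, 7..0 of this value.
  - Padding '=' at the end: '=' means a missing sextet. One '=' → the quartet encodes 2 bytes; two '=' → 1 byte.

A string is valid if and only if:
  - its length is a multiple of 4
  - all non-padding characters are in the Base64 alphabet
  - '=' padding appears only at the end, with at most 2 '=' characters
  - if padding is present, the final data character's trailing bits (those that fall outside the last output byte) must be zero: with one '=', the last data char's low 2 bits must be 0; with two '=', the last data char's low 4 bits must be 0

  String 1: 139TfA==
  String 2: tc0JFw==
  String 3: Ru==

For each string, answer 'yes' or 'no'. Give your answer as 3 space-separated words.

String 1: '139TfA==' → valid
String 2: 'tc0JFw==' → valid
String 3: 'Ru==' → invalid (bad trailing bits)

Answer: yes yes no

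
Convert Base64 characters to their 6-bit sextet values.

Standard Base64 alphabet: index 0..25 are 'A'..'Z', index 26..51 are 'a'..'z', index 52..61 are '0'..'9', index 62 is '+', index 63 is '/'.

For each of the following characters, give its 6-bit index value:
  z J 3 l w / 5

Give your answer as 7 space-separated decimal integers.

'z': a..z range, 26 + ord('z') − ord('a') = 51
'J': A..Z range, ord('J') − ord('A') = 9
'3': 0..9 range, 52 + ord('3') − ord('0') = 55
'l': a..z range, 26 + ord('l') − ord('a') = 37
'w': a..z range, 26 + ord('w') − ord('a') = 48
'/': index 63
'5': 0..9 range, 52 + ord('5') − ord('0') = 57

Answer: 51 9 55 37 48 63 57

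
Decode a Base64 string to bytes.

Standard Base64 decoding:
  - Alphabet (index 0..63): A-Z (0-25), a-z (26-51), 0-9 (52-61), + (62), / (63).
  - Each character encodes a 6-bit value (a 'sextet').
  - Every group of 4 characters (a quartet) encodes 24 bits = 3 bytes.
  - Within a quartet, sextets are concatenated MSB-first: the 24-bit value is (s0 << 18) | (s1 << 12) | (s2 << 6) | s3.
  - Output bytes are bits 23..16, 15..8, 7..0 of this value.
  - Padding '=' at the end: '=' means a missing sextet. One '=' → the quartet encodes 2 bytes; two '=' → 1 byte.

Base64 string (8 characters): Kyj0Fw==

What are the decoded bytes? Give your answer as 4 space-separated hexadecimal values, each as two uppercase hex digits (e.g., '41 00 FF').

Answer: 2B 28 F4 17

Derivation:
After char 0 ('K'=10): chars_in_quartet=1 acc=0xA bytes_emitted=0
After char 1 ('y'=50): chars_in_quartet=2 acc=0x2B2 bytes_emitted=0
After char 2 ('j'=35): chars_in_quartet=3 acc=0xACA3 bytes_emitted=0
After char 3 ('0'=52): chars_in_quartet=4 acc=0x2B28F4 -> emit 2B 28 F4, reset; bytes_emitted=3
After char 4 ('F'=5): chars_in_quartet=1 acc=0x5 bytes_emitted=3
After char 5 ('w'=48): chars_in_quartet=2 acc=0x170 bytes_emitted=3
Padding '==': partial quartet acc=0x170 -> emit 17; bytes_emitted=4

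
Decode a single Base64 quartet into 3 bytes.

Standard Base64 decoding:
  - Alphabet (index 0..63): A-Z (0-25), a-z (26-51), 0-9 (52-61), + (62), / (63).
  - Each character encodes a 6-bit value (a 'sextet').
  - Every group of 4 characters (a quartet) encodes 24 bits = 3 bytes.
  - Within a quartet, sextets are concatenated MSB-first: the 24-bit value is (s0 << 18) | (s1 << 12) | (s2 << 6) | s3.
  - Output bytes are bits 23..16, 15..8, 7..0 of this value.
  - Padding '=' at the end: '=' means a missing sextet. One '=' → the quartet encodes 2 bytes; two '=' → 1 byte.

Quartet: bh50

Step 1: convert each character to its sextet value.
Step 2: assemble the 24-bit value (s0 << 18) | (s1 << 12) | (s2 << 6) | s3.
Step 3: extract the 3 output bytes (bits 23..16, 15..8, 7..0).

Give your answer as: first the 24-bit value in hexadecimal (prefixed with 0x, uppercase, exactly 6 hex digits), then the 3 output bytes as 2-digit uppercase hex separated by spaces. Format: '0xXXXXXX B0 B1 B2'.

Answer: 0x6E1E74 6E 1E 74

Derivation:
Sextets: b=27, h=33, 5=57, 0=52
24-bit: (27<<18) | (33<<12) | (57<<6) | 52
      = 0x6C0000 | 0x021000 | 0x000E40 | 0x000034
      = 0x6E1E74
Bytes: (v>>16)&0xFF=6E, (v>>8)&0xFF=1E, v&0xFF=74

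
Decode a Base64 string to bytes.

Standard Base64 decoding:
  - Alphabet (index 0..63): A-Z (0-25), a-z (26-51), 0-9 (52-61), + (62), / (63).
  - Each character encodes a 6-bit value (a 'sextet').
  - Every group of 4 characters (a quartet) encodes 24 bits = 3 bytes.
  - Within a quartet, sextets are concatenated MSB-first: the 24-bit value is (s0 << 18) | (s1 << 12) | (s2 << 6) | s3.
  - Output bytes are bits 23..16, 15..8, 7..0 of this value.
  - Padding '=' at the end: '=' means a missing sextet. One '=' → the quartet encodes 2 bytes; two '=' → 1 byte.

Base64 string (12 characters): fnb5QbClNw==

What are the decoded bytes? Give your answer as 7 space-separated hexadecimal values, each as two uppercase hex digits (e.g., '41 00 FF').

After char 0 ('f'=31): chars_in_quartet=1 acc=0x1F bytes_emitted=0
After char 1 ('n'=39): chars_in_quartet=2 acc=0x7E7 bytes_emitted=0
After char 2 ('b'=27): chars_in_quartet=3 acc=0x1F9DB bytes_emitted=0
After char 3 ('5'=57): chars_in_quartet=4 acc=0x7E76F9 -> emit 7E 76 F9, reset; bytes_emitted=3
After char 4 ('Q'=16): chars_in_quartet=1 acc=0x10 bytes_emitted=3
After char 5 ('b'=27): chars_in_quartet=2 acc=0x41B bytes_emitted=3
After char 6 ('C'=2): chars_in_quartet=3 acc=0x106C2 bytes_emitted=3
After char 7 ('l'=37): chars_in_quartet=4 acc=0x41B0A5 -> emit 41 B0 A5, reset; bytes_emitted=6
After char 8 ('N'=13): chars_in_quartet=1 acc=0xD bytes_emitted=6
After char 9 ('w'=48): chars_in_quartet=2 acc=0x370 bytes_emitted=6
Padding '==': partial quartet acc=0x370 -> emit 37; bytes_emitted=7

Answer: 7E 76 F9 41 B0 A5 37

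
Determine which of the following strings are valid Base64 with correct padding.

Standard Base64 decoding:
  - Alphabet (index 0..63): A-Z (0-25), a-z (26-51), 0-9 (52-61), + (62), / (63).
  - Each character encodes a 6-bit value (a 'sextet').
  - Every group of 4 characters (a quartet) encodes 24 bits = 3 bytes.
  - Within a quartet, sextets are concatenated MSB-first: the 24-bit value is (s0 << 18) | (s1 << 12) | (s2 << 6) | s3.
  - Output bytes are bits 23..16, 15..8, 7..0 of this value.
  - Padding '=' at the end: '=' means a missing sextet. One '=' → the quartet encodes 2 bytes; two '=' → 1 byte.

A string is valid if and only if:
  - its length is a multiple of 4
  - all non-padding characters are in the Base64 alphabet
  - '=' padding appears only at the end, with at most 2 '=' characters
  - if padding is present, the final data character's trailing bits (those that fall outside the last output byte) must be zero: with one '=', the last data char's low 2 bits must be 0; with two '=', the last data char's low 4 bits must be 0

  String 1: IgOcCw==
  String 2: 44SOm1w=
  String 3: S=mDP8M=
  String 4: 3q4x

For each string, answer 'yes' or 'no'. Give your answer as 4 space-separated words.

String 1: 'IgOcCw==' → valid
String 2: '44SOm1w=' → valid
String 3: 'S=mDP8M=' → invalid (bad char(s): ['=']; '=' in middle)
String 4: '3q4x' → valid

Answer: yes yes no yes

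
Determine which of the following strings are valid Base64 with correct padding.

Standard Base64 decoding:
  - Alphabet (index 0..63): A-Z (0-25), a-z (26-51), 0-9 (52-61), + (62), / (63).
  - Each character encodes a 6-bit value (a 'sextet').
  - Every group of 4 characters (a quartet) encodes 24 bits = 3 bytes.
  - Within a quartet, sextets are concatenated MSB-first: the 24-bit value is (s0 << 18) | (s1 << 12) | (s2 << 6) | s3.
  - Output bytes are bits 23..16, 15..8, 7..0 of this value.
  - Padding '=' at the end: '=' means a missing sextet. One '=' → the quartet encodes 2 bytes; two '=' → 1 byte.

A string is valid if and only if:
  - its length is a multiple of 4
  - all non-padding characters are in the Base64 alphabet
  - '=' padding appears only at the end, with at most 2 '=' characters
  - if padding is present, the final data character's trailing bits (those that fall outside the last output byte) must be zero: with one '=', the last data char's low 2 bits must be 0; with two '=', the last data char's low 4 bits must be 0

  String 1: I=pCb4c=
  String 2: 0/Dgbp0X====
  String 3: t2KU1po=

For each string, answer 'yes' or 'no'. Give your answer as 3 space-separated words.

String 1: 'I=pCb4c=' → invalid (bad char(s): ['=']; '=' in middle)
String 2: '0/Dgbp0X====' → invalid (4 pad chars (max 2))
String 3: 't2KU1po=' → valid

Answer: no no yes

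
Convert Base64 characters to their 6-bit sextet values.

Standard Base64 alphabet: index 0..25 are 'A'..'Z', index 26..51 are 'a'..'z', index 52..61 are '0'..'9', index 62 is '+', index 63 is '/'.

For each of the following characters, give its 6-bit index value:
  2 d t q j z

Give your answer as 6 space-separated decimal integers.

'2': 0..9 range, 52 + ord('2') − ord('0') = 54
'd': a..z range, 26 + ord('d') − ord('a') = 29
't': a..z range, 26 + ord('t') − ord('a') = 45
'q': a..z range, 26 + ord('q') − ord('a') = 42
'j': a..z range, 26 + ord('j') − ord('a') = 35
'z': a..z range, 26 + ord('z') − ord('a') = 51

Answer: 54 29 45 42 35 51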